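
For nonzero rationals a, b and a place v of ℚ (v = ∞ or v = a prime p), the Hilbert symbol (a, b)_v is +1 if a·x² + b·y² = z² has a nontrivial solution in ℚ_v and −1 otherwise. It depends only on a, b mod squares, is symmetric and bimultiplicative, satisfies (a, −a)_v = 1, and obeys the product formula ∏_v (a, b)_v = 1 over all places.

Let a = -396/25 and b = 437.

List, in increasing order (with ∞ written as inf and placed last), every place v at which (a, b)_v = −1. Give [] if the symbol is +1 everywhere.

[11, 19]

Mod squares: a ≡ -11, b ≡ 437. Check v ∈ {∞, 2, 3, 5, 11, 19, 23}.
v=2: v_2(a)=2, v_2(b)=0; units ≡ 5, 5 (mod 8); ε·ε+αω+βω = 0·0+2·1+0·1 ≡ 0  ⇒  (a,b)_2 = +1.
v=23: a=23^0·(≡9), b=23^1·(≡19) mod 23; (9|23)=+1, (19|23)=-1; (−1)^{0·1·11}·(+1)^1·(-1)^0 = +1.
v=5: a=5^-2·(≡4), b=5^0·(≡2) mod 5; (4|5)=+1, (2|5)=-1; (−1)^{-2·0·2}·(+1)^0·(-1)^-2 = +1.
v=∞: -11 < 0 and 437 > 0  ⇒  (a,b)_∞ = +1.
v=3: a=3^2·(≡1), b=3^0·(≡2) mod 3; (1|3)=+1, (2|3)=-1; (−1)^{2·0·1}·(+1)^0·(-1)^2 = +1.
v=19: a=19^0·(≡10), b=19^1·(≡4) mod 19; (10|19)=-1, (4|19)=+1; (−1)^{0·1·9}·(-1)^1·(+1)^0 = -1.
v=11: a=11^1·(≡10), b=11^0·(≡8) mod 11; (10|11)=-1, (8|11)=-1; (−1)^{1·0·5}·(-1)^0·(-1)^1 = -1.
(-11, 437 / ℚ) ramifies at {11, 19}: a division algebra.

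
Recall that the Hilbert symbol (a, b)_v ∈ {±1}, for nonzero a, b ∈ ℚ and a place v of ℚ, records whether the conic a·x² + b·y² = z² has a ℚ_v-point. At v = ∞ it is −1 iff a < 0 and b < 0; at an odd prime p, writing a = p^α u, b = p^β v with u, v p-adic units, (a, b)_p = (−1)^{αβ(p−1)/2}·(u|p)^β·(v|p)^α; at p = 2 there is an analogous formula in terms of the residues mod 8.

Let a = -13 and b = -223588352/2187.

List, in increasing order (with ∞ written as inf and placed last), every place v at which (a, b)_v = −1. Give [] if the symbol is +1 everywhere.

(a, b) ≡ (-13, -969) mod (ℚ^×)²; places V = {2, 3, 13, 17, 19, ∞}.
(a,b)_∞: sgn(-13)=−, sgn(-969)=−, so -1.
(a,b)_13: α=1, u≡12; β=2, v≡5 (mod 13); (12|13)=+1, (5|13)=-1; sign (−1)^0·+1^2·-1^1 = -1.
(a,b)_2: α=0, β=12; u≡3, v≡7 (mod 8); ε(u)ε(v)=1·1, αω(v)=0·0, βω(u)=12·1; sum ≡ 1  ⇒  -1.
(a,b)_17: α=0, u≡4; β=1, v≡6 (mod 17); (4|17)=+1, (6|17)=-1; sign (−1)^0·+1^1·-1^0 = +1.
(a,b)_19: α=0, u≡6; β=1, v≡16 (mod 19); (6|19)=+1, (16|19)=+1; sign (−1)^0·+1^1·+1^0 = +1.
(a,b)_3: α=0, u≡2; β=-7, v≡1 (mod 3); (2|3)=-1, (1|3)=+1; sign (−1)^0·-1^-7·+1^0 = -1.
|Ram(-13, -969)| = 4, even; anisotropic at {2, 3, 13, ∞}.

[2, 3, 13, inf]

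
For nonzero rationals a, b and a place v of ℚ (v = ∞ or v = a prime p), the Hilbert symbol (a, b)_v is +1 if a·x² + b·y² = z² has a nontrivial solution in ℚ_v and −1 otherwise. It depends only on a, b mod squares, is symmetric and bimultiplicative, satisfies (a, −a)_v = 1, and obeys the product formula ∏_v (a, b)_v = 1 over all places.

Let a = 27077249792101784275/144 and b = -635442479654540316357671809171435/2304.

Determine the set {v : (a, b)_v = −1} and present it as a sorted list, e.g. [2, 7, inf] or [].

[17, 29]

(a, b) ≡ (2369851, -198835) mod (ℚ^×)²; places V = {2, 3, 5, 7, 11, 13, 17, 19, 23, 29, ∞}.
(a,b)_5: α=2, u≡4; β=1, v≡2 (mod 5); (4|5)=+1, (2|5)=-1; sign (−1)^0·+1^1·-1^2 = +1.
(a,b)_17: α=3, u≡14; β=4, v≡6 (mod 17); (14|17)=-1, (6|17)=-1; sign (−1)^0·-1^4·-1^3 = -1.
(a,b)_2: α=-4, β=-8; u≡3, v≡5 (mod 8); ε(u)ε(v)=1·0, αω(v)=-4·1, βω(u)=-8·1; sum ≡ 0  ⇒  +1.
(a,b)_∞: sgn(2369851)=+, sgn(-198835)=−, so +1.
(a,b)_19: α=3, u≡10; β=7, v≡16 (mod 19); (10|19)=-1, (16|19)=+1; sign (−1)^1·-1^7·+1^3 = +1.
(a,b)_11: α=1, u≡7; β=2, v≡3 (mod 11); (7|11)=-1, (3|11)=+1; sign (−1)^0·-1^2·+1^1 = +1.
(a,b)_29: α=1, u≡14; β=2, v≡11 (mod 29); (14|29)=-1, (11|29)=-1; sign (−1)^0·-1^2·-1^1 = -1.
(a,b)_3: α=-2, u≡1; β=-2, v≡2 (mod 3); (1|3)=+1, (2|3)=-1; sign (−1)^0·+1^-2·-1^-2 = +1.
(a,b)_23: α=3, u≡22; β=5, v≡12 (mod 23); (22|23)=-1, (12|23)=+1; sign (−1)^1·-1^5·+1^3 = +1.
(a,b)_7: α=2, u≡4; β=1, v≡2 (mod 7); (4|7)=+1, (2|7)=+1; sign (−1)^0·+1^1·+1^2 = +1.
(a,b)_13: α=2, u≡12; β=5, v≡6 (mod 13); (12|13)=+1, (6|13)=-1; sign (−1)^0·+1^5·-1^2 = +1.
|Ram(2369851, -198835)| = 2, even; anisotropic at {17, 29}.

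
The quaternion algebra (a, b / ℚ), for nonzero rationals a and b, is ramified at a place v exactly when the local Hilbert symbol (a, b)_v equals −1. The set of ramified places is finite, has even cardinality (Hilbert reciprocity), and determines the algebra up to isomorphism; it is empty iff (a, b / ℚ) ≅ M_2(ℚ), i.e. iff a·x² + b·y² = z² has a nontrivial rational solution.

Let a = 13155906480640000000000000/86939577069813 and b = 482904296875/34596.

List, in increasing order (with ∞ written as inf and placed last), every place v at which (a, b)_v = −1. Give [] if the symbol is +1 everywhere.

Mod squares: a ≡ 130, b ≡ 7315. Check v ∈ {∞, 2, 3, 5, 7, 11, 13, 19, 23, 31}.
v=7: a=7^6·(≡2), b=7^1·(≡4) mod 7; (2|7)=+1, (4|7)=+1; (−1)^{6·1·3}·(+1)^1·(+1)^6 = +1.
v=5: a=5^13·(≡1), b=5^9·(≡2) mod 5; (1|5)=+1, (2|5)=-1; (−1)^{13·9·2}·(+1)^9·(-1)^13 = -1.
v=31: a=31^-4·(≡6), b=31^-2·(≡23) mod 31; (6|31)=-1, (23|31)=-1; (−1)^{-4·-2·15}·(-1)^-2·(-1)^-4 = +1.
v=19: a=19^2·(≡6), b=19^1·(≡7) mod 19; (6|19)=+1, (7|19)=+1; (−1)^{2·1·9}·(+1)^1·(+1)^2 = +1.
v=13: a=13^-3·(≡1), b=13^2·(≡3) mod 13; (1|13)=+1, (3|13)=+1; (−1)^{-3·2·6}·(+1)^2·(+1)^-3 = +1.
v=∞: 130 > 0 and 7315 > 0  ⇒  (a,b)_∞ = +1.
v=2: v_2(a)=21, v_2(b)=-2; units ≡ 1, 3 (mod 8); ε·ε+αω+βω = 0·1+21·1+-2·0 ≡ 1  ⇒  (a,b)_2 = -1.
v=3: a=3^-4·(≡1), b=3^-2·(≡1) mod 3; (1|3)=+1, (1|3)=+1; (−1)^{-4·-2·1}·(+1)^-2·(+1)^-4 = +1.
v=11: a=11^2·(≡4), b=11^1·(≡3) mod 11; (4|11)=+1, (3|11)=+1; (−1)^{2·1·5}·(+1)^1·(+1)^2 = +1.
v=23: a=23^-2·(≡14), b=23^0·(≡9) mod 23; (14|23)=-1, (9|23)=+1; (−1)^{-2·0·11}·(-1)^0·(+1)^-2 = +1.
Ram(130, 7315) = {2, 5}; no ℚ_2-point on the conic.

[2, 5]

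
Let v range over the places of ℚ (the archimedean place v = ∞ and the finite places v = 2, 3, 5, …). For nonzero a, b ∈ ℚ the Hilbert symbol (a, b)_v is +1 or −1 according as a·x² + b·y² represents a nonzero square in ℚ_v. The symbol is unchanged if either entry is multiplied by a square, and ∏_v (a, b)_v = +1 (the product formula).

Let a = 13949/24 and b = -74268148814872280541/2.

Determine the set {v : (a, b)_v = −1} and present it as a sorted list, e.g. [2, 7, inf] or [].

[13, 37]

Mod squares: a ≡ 83694, b ≡ -7482. Check v ∈ {∞, 2, 3, 7, 13, 29, 37, 43}.
v=3: a=3^-1·(≡1), b=3^3·(≡2) mod 3; (1|3)=+1, (2|3)=-1; (−1)^{-1·3·1}·(+1)^3·(-1)^-1 = +1.
v=13: a=13^1·(≡3), b=13^4·(≡5) mod 13; (3|13)=+1, (5|13)=-1; (−1)^{1·4·6}·(+1)^4·(-1)^1 = -1.
v=2: v_2(a)=-3, v_2(b)=-1; units ≡ 7, 3 (mod 8); ε·ε+αω+βω = 1·1+-3·1+-1·0 ≡ 0  ⇒  (a,b)_2 = +1.
v=∞: 83694 > 0 and -7482 < 0  ⇒  (a,b)_∞ = +1.
v=29: a=29^1·(≡14), b=29^3·(≡19) mod 29; (14|29)=-1, (19|29)=-1; (−1)^{1·3·14}·(-1)^3·(-1)^1 = +1.
v=37: a=37^1·(≡8), b=37^4·(≡32) mod 37; (8|37)=-1, (32|37)=-1; (−1)^{1·4·18}·(-1)^4·(-1)^1 = -1.
v=43: a=43^0·(≡24), b=43^1·(≡10) mod 43; (24|43)=+1, (10|43)=+1; (−1)^{0·1·21}·(+1)^1·(+1)^0 = +1.
v=7: a=7^0·(≡4), b=7^2·(≡1) mod 7; (4|7)=+1, (1|7)=+1; (−1)^{0·2·3}·(+1)^2·(+1)^0 = +1.
(83694, -7482 / ℚ) ramifies at {13, 37}: a division algebra.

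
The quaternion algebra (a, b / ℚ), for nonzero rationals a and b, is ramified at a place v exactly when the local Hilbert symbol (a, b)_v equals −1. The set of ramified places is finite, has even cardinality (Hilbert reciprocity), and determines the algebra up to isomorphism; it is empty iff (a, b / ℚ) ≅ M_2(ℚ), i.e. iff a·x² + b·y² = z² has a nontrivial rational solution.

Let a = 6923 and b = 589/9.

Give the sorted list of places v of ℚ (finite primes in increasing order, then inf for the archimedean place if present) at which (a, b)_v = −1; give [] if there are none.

Mod squares: a ≡ 6923, b ≡ 589. Check v ∈ {∞, 2, 3, 7, 19, 23, 31, 43}.
v=31: a=31^0·(≡10), b=31^1·(≡9) mod 31; (10|31)=+1, (9|31)=+1; (−1)^{0·1·15}·(+1)^1·(+1)^0 = +1.
v=23: a=23^1·(≡2), b=23^0·(≡22) mod 23; (2|23)=+1, (22|23)=-1; (−1)^{1·0·11}·(+1)^0·(-1)^1 = -1.
v=7: a=7^1·(≡2), b=7^0·(≡4) mod 7; (2|7)=+1, (4|7)=+1; (−1)^{1·0·3}·(+1)^0·(+1)^1 = +1.
v=43: a=43^1·(≡32), b=43^0·(≡32) mod 43; (32|43)=-1, (32|43)=-1; (−1)^{1·0·21}·(-1)^0·(-1)^1 = -1.
v=∞: 6923 > 0 and 589 > 0  ⇒  (a,b)_∞ = +1.
v=2: v_2(a)=0, v_2(b)=0; units ≡ 3, 5 (mod 8); ε·ε+αω+βω = 1·0+0·1+0·1 ≡ 0  ⇒  (a,b)_2 = +1.
v=19: a=19^0·(≡7), b=19^1·(≡14) mod 19; (7|19)=+1, (14|19)=-1; (−1)^{0·1·9}·(+1)^1·(-1)^0 = +1.
v=3: a=3^0·(≡2), b=3^-2·(≡1) mod 3; (2|3)=-1, (1|3)=+1; (−1)^{0·-2·1}·(-1)^-2·(+1)^0 = +1.
|Ram(6923, 589)| = 2, even; anisotropic at {23, 43}.

[23, 43]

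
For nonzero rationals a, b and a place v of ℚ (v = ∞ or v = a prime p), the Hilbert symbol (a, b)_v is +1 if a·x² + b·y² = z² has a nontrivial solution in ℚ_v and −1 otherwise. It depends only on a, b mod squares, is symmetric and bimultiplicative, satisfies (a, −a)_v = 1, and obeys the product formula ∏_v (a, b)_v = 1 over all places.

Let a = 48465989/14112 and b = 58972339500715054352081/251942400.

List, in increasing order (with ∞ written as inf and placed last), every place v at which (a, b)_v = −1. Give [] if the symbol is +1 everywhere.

[13, 29, 31, 41]

Mod squares: a ≡ 682, b ≡ 1170125814. Check v ∈ {∞, 2, 3, 5, 7, 11, 13, 23, 29, 31, 37, 41}.
v=31: a=31^1·(≡26), b=31^3·(≡30) mod 31; (26|31)=-1, (30|31)=-1; (−1)^{1·3·15}·(-1)^3·(-1)^1 = -1.
v=7: a=7^-2·(≡5), b=7^0·(≡1) mod 7; (5|7)=-1, (1|7)=+1; (−1)^{-2·0·3}·(-1)^0·(+1)^-2 = +1.
v=3: a=3^-2·(≡1), b=3^-9·(≡1) mod 3; (1|3)=+1, (1|3)=+1; (−1)^{-2·-9·1}·(+1)^-9·(+1)^-2 = +1.
v=∞: 682 > 0 and 1170125814 > 0  ⇒  (a,b)_∞ = +1.
v=37: a=37^0·(≡36), b=37^1·(≡11) mod 37; (36|37)=+1, (11|37)=+1; (−1)^{0·1·18}·(+1)^1·(+1)^0 = +1.
v=23: a=23^0·(≡14), b=23^2·(≡13) mod 23; (14|23)=-1, (13|23)=+1; (−1)^{0·2·11}·(-1)^2·(+1)^0 = +1.
v=41: a=41^0·(≡22), b=41^1·(≡33) mod 41; (22|41)=-1, (33|41)=+1; (−1)^{0·1·20}·(-1)^1·(+1)^0 = -1.
v=13: a=13^2·(≡2), b=13^1·(≡8) mod 13; (2|13)=-1, (8|13)=-1; (−1)^{2·1·6}·(-1)^1·(-1)^2 = -1.
v=11: a=11^1·(≡7), b=11^1·(≡5) mod 11; (7|11)=-1, (5|11)=+1; (−1)^{1·1·5}·(-1)^1·(+1)^1 = +1.
v=29: a=29^2·(≡10), b=29^7·(≡22) mod 29; (10|29)=-1, (22|29)=+1; (−1)^{2·7·14}·(-1)^7·(+1)^2 = -1.
v=5: a=5^0·(≡2), b=5^-2·(≡1) mod 5; (2|5)=-1, (1|5)=+1; (−1)^{0·-2·2}·(-1)^-2·(+1)^0 = +1.
v=2: v_2(a)=-5, v_2(b)=-9; units ≡ 5, 3 (mod 8); ε·ε+αω+βω = 0·1+-5·1+-9·1 ≡ 0  ⇒  (a,b)_2 = +1.
(682, 1170125814 / ℚ) ramifies at {13, 29, 31, 41}: a division algebra.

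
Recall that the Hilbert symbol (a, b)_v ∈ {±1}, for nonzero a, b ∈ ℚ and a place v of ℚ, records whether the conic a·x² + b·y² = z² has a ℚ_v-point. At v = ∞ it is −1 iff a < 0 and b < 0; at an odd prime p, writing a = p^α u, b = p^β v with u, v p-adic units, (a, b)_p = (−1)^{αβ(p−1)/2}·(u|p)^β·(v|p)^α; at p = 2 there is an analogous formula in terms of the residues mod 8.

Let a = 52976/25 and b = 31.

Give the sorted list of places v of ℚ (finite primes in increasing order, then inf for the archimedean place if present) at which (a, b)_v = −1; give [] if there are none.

Mod squares: a ≡ 3311, b ≡ 31. Check v ∈ {∞, 2, 5, 7, 11, 31, 43}.
v=∞: 3311 > 0 and 31 > 0  ⇒  (a,b)_∞ = +1.
v=11: a=11^1·(≡3), b=11^0·(≡9) mod 11; (3|11)=+1, (9|11)=+1; (−1)^{1·0·5}·(+1)^0·(+1)^1 = +1.
v=43: a=43^1·(≡8), b=43^0·(≡31) mod 43; (8|43)=-1, (31|43)=+1; (−1)^{1·0·21}·(-1)^0·(+1)^1 = +1.
v=7: a=7^1·(≡2), b=7^0·(≡3) mod 7; (2|7)=+1, (3|7)=-1; (−1)^{1·0·3}·(+1)^0·(-1)^1 = -1.
v=2: v_2(a)=4, v_2(b)=0; units ≡ 7, 7 (mod 8); ε·ε+αω+βω = 1·1+4·0+0·0 ≡ 1  ⇒  (a,b)_2 = -1.
v=5: a=5^-2·(≡1), b=5^0·(≡1) mod 5; (1|5)=+1, (1|5)=+1; (−1)^{-2·0·2}·(+1)^0·(+1)^-2 = +1.
v=31: a=31^0·(≡16), b=31^1·(≡1) mod 31; (16|31)=+1, (1|31)=+1; (−1)^{0·1·15}·(+1)^1·(+1)^0 = +1.
(3311, 31 / ℚ) ramifies at {2, 7}: a division algebra.

[2, 7]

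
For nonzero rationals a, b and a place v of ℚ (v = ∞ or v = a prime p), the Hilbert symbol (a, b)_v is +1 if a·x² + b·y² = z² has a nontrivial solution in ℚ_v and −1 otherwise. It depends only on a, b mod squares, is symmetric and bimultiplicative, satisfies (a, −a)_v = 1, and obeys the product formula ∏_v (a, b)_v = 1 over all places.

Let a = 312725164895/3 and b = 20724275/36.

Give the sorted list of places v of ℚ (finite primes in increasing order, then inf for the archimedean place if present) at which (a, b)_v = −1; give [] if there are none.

[3, 13, 17, 31]

(a, b) ≡ (21477885, 6851) mod (ℚ^×)²; places V = {2, 3, 5, 11, 13, 17, 19, 31, ∞}.
(a,b)_13: α=1, u≡3; β=1, v≡5 (mod 13); (3|13)=+1, (5|13)=-1; sign (−1)^0·+1^1·-1^1 = -1.
(a,b)_5: α=1, u≡3; β=2, v≡1 (mod 5); (3|5)=-1, (1|5)=+1; sign (−1)^0·-1^2·+1^1 = +1.
(a,b)_19: α=3, u≡12; β=0, v≡16 (mod 19); (12|19)=-1, (16|19)=+1; sign (−1)^0·-1^0·+1^3 = +1.
(a,b)_3: α=-1, u≡2; β=-2, v≡2 (mod 3); (2|3)=-1, (2|3)=-1; sign (−1)^0·-1^-2·-1^-1 = -1.
(a,b)_31: α=1, u≡7; β=1, v≡2 (mod 31); (7|31)=+1, (2|31)=+1; sign (−1)^1·+1^1·+1^1 = -1.
(a,b)_∞: sgn(21477885)=+, sgn(6851)=+, so +1.
(a,b)_2: α=0, β=-2; u≡5, v≡3 (mod 8); ε(u)ε(v)=0·1, αω(v)=0·1, βω(u)=-2·1; sum ≡ 0  ⇒  +1.
(a,b)_11: α=3, u≡2; β=2, v≡9 (mod 11); (2|11)=-1, (9|11)=+1; sign (−1)^0·-1^2·+1^3 = +1.
(a,b)_17: α=1, u≡1; β=1, v≡11 (mod 17); (1|17)=+1, (11|17)=-1; sign (−1)^0·+1^1·-1^1 = -1.
|Ram(21477885, 6851)| = 4, even; anisotropic at {3, 13, 17, 31}.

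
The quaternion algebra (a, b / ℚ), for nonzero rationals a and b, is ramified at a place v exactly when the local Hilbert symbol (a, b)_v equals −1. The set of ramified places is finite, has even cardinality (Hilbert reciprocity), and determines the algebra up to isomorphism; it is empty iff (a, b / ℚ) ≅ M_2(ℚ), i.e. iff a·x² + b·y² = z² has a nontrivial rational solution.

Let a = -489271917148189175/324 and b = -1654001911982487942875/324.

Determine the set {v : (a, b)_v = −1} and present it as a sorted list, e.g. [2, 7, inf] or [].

Mod squares: a ≡ -143, b ≡ -346115. Check v ∈ {∞, 2, 3, 5, 7, 11, 13, 29, 31}.
v=13: a=13^5·(≡8), b=13^6·(≡10) mod 13; (8|13)=-1, (10|13)=+1; (−1)^{5·6·6}·(-1)^6·(+1)^5 = +1.
v=11: a=11^3·(≡5), b=11^1·(≡6) mod 11; (5|11)=+1, (6|11)=-1; (−1)^{3·1·5}·(+1)^1·(-1)^3 = +1.
v=31: a=31^2·(≡15), b=31^3·(≡24) mod 31; (15|31)=-1, (24|31)=-1; (−1)^{2·3·15}·(-1)^3·(-1)^2 = -1.
v=∞: -143 < 0 and -346115 < 0  ⇒  (a,b)_∞ = -1.
v=7: a=7^2·(≡4), b=7^3·(≡5) mod 7; (4|7)=+1, (5|7)=-1; (−1)^{2·3·3}·(+1)^3·(-1)^2 = +1.
v=3: a=3^-4·(≡1), b=3^-4·(≡1) mod 3; (1|3)=+1, (1|3)=+1; (−1)^{-4·-4·1}·(+1)^-4·(+1)^-4 = +1.
v=2: v_2(a)=-2, v_2(b)=-2; units ≡ 1, 5 (mod 8); ε·ε+αω+βω = 0·0+-2·1+-2·0 ≡ 0  ⇒  (a,b)_2 = +1.
v=29: a=29^2·(≡8), b=29^3·(≡6) mod 29; (8|29)=-1, (6|29)=+1; (−1)^{2·3·14}·(-1)^3·(+1)^2 = -1.
v=5: a=5^2·(≡2), b=5^3·(≡3) mod 5; (2|5)=-1, (3|5)=-1; (−1)^{2·3·2}·(-1)^3·(-1)^2 = -1.
Ram(-143, -346115) = {5, 29, 31, ∞}; no ℚ_5-point on the conic.

[5, 29, 31, inf]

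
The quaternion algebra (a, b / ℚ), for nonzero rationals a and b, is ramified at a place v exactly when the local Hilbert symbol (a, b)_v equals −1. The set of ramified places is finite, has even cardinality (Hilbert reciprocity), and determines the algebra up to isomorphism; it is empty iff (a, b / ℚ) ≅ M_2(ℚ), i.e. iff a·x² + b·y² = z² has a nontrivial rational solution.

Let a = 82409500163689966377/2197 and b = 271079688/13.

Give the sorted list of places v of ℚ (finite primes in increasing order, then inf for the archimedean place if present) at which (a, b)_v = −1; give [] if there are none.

Mod squares: a ≡ 429, b ≡ 25194. Check v ∈ {∞, 2, 3, 11, 13, 17, 19}.
v=2: v_2(a)=0, v_2(b)=3; units ≡ 5, 5 (mod 8); ε·ε+αω+βω = 0·0+0·1+3·1 ≡ 1  ⇒  (a,b)_2 = -1.
v=3: a=3^9·(≡2), b=3^1·(≡1) mod 3; (2|3)=-1, (1|3)=+1; (−1)^{9·1·1}·(-1)^1·(+1)^9 = +1.
v=∞: 429 > 0 and 25194 > 0  ⇒  (a,b)_∞ = +1.
v=17: a=17^6·(≡8), b=17^3·(≡10) mod 17; (8|17)=+1, (10|17)=-1; (−1)^{6·3·8}·(+1)^3·(-1)^6 = +1.
v=11: a=11^3·(≡10), b=11^2·(≡1) mod 11; (10|11)=-1, (1|11)=+1; (−1)^{3·2·5}·(-1)^2·(+1)^3 = +1.
v=13: a=13^-3·(≡6), b=13^-1·(≡9) mod 13; (6|13)=-1, (9|13)=+1; (−1)^{-3·-1·6}·(-1)^-1·(+1)^-3 = -1.
v=19: a=19^4·(≡1), b=19^1·(≡15) mod 19; (1|19)=+1, (15|19)=-1; (−1)^{4·1·9}·(+1)^1·(-1)^4 = +1.
|Ram(429, 25194)| = 2, even; anisotropic at {2, 13}.

[2, 13]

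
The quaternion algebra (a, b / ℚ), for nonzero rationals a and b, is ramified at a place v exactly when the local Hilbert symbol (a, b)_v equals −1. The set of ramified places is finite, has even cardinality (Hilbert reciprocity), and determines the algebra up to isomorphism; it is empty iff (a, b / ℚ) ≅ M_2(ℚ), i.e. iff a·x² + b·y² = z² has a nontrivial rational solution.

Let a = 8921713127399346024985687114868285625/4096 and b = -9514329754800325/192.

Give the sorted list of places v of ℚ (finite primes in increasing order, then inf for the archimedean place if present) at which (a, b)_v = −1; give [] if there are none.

[3, 23, 43, 47]

(a, b) ≡ (187953, -27705587871) mod (ℚ^×)²; places V = {2, 3, 5, 7, 13, 17, 23, 29, 31, 43, 47, ∞}.
(a,b)_31: α=3, u≡10; β=1, v≡27 (mod 31); (10|31)=+1, (27|31)=-1; sign (−1)^1·+1^1·-1^3 = +1.
(a,b)_23: α=2, u≡10; β=1, v≡14 (mod 23); (10|23)=-1, (14|23)=-1; sign (−1)^0·-1^1·-1^2 = -1.
(a,b)_47: α=3, u≡17; β=1, v≡28 (mod 47); (17|47)=+1, (28|47)=+1; sign (−1)^1·+1^1·+1^3 = -1.
(a,b)_13: α=2, u≡3; β=1, v≡4 (mod 13); (3|13)=+1, (4|13)=+1; sign (−1)^0·+1^1·+1^2 = +1.
(a,b)_43: α=3, u≡3; β=1, v≡34 (mod 43); (3|43)=-1, (34|43)=-1; sign (−1)^1·-1^1·-1^3 = -1.
(a,b)_2: α=-12, β=-6; u≡1, v≡1 (mod 8); ε(u)ε(v)=0·0, αω(v)=-12·0, βω(u)=-6·0; sum ≡ 0  ⇒  +1.
(a,b)_5: α=4, u≡2; β=2, v≡1 (mod 5); (2|5)=-1, (1|5)=+1; sign (−1)^0·-1^2·+1^4 = +1.
(a,b)_7: α=6, u≡5; β=2, v≡1 (mod 7); (5|7)=-1, (1|7)=+1; sign (−1)^0·-1^2·+1^6 = +1.
(a,b)_3: α=3, u≡2; β=-1, v≡2 (mod 3); (2|3)=-1, (2|3)=-1; sign (−1)^1·-1^-1·-1^3 = -1.
(a,b)_17: α=2, u≡16; β=1, v≡4 (mod 17); (16|17)=+1, (4|17)=+1; sign (−1)^0·+1^1·+1^2 = +1.
(a,b)_∞: sgn(187953)=+, sgn(-27705587871)=−, so +1.
(a,b)_29: α=4, u≡23; β=3, v≡27 (mod 29); (23|29)=+1, (27|29)=-1; sign (−1)^0·+1^3·-1^4 = +1.
(187953, -27705587871 / ℚ) ramifies at {3, 23, 43, 47}: a division algebra.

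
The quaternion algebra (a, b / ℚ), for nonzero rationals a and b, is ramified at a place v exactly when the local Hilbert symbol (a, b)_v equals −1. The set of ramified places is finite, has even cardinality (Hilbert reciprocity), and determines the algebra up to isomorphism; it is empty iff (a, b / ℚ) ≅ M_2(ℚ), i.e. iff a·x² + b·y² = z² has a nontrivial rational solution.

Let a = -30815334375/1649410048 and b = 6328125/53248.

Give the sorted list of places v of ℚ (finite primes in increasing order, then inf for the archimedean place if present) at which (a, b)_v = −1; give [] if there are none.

[3, 5]

Mod squares: a ≡ -195, b ≡ 65. Check v ∈ {∞, 2, 3, 5, 7, 11, 13, 37}.
v=5: a=5^5·(≡1), b=5^7·(≡2) mod 5; (1|5)=+1, (2|5)=-1; (−1)^{5·7·2}·(+1)^7·(-1)^5 = -1.
v=3: a=3^1·(≡1), b=3^4·(≡2) mod 3; (1|3)=+1, (2|3)=-1; (−1)^{1·4·1}·(+1)^4·(-1)^1 = -1.
v=∞: -195 < 0 and 65 > 0  ⇒  (a,b)_∞ = +1.
v=11: a=11^-2·(≡5), b=11^0·(≡7) mod 11; (5|11)=+1, (7|11)=-1; (−1)^{-2·0·5}·(+1)^0·(-1)^-2 = +1.
v=7: a=7^4·(≡1), b=7^0·(≡1) mod 7; (1|7)=+1, (1|7)=+1; (−1)^{4·0·3}·(+1)^0·(+1)^4 = +1.
v=13: a=13^-1·(≡11), b=13^-1·(≡11) mod 13; (11|13)=-1, (11|13)=-1; (−1)^{-1·-1·6}·(-1)^-1·(-1)^-1 = +1.
v=37: a=37^2·(≡9), b=37^0·(≡3) mod 37; (9|37)=+1, (3|37)=+1; (−1)^{2·0·18}·(+1)^0·(+1)^2 = +1.
v=2: v_2(a)=-20, v_2(b)=-12; units ≡ 5, 1 (mod 8); ε·ε+αω+βω = 0·0+-20·0+-12·1 ≡ 0  ⇒  (a,b)_2 = +1.
(-195, 65 / ℚ) ramifies at {3, 5}: a division algebra.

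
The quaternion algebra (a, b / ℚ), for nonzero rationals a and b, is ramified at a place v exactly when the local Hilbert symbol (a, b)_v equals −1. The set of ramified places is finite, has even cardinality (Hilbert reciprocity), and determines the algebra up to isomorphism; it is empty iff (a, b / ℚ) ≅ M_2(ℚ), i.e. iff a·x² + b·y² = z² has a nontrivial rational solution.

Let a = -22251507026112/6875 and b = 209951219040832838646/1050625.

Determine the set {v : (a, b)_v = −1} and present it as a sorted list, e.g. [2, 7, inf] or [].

(a, b) ≡ (-33, 13846) mod (ℚ^×)²; places V = {2, 3, 5, 7, 11, 13, 23, 29, 41, 43, ∞}.
(a,b)_∞: sgn(-33)=−, sgn(13846)=+, so +1.
(a,b)_13: α=2, u≡8; β=0, v≡3 (mod 13); (8|13)=-1, (3|13)=+1; sign (−1)^0·-1^0·+1^2 = +1.
(a,b)_43: α=2, u≡14; β=3, v≡21 (mod 43); (14|43)=+1, (21|43)=+1; sign (−1)^0·+1^3·+1^2 = +1.
(a,b)_5: α=-4, u≡3; β=-4, v≡1 (mod 5); (3|5)=-1, (1|5)=+1; sign (−1)^0·-1^-4·+1^-4 = +1.
(a,b)_2: α=6, β=1; u≡7, v≡3 (mod 8); ε(u)ε(v)=1·1, αω(v)=6·1, βω(u)=1·0; sum ≡ 1  ⇒  -1.
(a,b)_41: α=0, u≡18; β=-2, v≡7 (mod 41); (18|41)=+1, (7|41)=-1; sign (−1)^0·+1^-2·-1^0 = +1.
(a,b)_7: α=2, u≡1; β=7, v≡1 (mod 7); (1|7)=+1, (1|7)=+1; sign (−1)^0·+1^7·+1^2 = +1.
(a,b)_29: α=2, u≡24; β=0, v≡20 (mod 29); (24|29)=+1, (20|29)=+1; sign (−1)^0·+1^0·+1^2 = +1.
(a,b)_3: α=3, u≡1; β=2, v≡1 (mod 3); (1|3)=+1, (1|3)=+1; sign (−1)^0·+1^2·+1^3 = +1.
(a,b)_11: α=-1, u≡6; β=4, v≡6 (mod 11); (6|11)=-1, (6|11)=-1; sign (−1)^0·-1^4·-1^-1 = -1.
(a,b)_23: α=0, u≡3; β=3, v≡13 (mod 23); (3|23)=+1, (13|23)=+1; sign (−1)^0·+1^3·+1^0 = +1.
|Ram(-33, 13846)| = 2, even; anisotropic at {2, 11}.

[2, 11]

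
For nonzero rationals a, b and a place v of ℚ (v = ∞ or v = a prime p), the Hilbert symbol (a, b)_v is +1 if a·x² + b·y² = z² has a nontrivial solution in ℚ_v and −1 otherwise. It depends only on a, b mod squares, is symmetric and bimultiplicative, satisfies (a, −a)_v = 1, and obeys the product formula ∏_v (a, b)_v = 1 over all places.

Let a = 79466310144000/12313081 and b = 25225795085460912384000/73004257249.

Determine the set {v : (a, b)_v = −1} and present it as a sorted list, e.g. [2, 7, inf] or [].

[17, 19]

Mod squares: a ≡ 62985, b ≡ 4660890. Check v ∈ {∞, 2, 3, 5, 7, 11, 13, 17, 19, 29, 37, 43}.
v=11: a=11^-4·(≡2), b=11^-6·(≡3) mod 11; (2|11)=-1, (3|11)=+1; (−1)^{-4·-6·5}·(-1)^-6·(+1)^-4 = +1.
v=29: a=29^-2·(≡26), b=29^-2·(≡26) mod 29; (26|29)=-1, (26|29)=-1; (−1)^{-2·-2·14}·(-1)^-2·(-1)^-2 = +1.
v=2: v_2(a)=12, v_2(b)=11; units ≡ 1, 5 (mod 8); ε·ε+αω+βω = 0·0+12·1+11·0 ≡ 0  ⇒  (a,b)_2 = +1.
v=3: a=3^3·(≡1), b=3^1·(≡2) mod 3; (1|3)=+1, (2|3)=-1; (−1)^{3·1·1}·(+1)^1·(-1)^3 = +1.
v=∞: 62985 > 0 and 4660890 > 0  ⇒  (a,b)_∞ = +1.
v=13: a=13^1·(≡1), b=13^1·(≡10) mod 13; (1|13)=+1, (10|13)=+1; (−1)^{1·1·6}·(+1)^1·(+1)^1 = +1.
v=7: a=7^0·(≡6), b=7^-2·(≡6) mod 7; (6|7)=-1, (6|7)=-1; (−1)^{0·-2·3}·(-1)^-2·(-1)^0 = +1.
v=43: a=43^0·(≡32), b=43^2·(≡32) mod 43; (32|43)=-1, (32|43)=-1; (−1)^{0·2·21}·(-1)^2·(-1)^0 = +1.
v=17: a=17^1·(≡16), b=17^5·(≡14) mod 17; (16|17)=+1, (14|17)=-1; (−1)^{1·5·8}·(+1)^5·(-1)^1 = -1.
v=19: a=19^1·(≡6), b=19^1·(≡6) mod 19; (6|19)=+1, (6|19)=+1; (−1)^{1·1·9}·(+1)^1·(+1)^1 = -1.
v=37: a=37^2·(≡30), b=37^3·(≡6) mod 37; (30|37)=+1, (6|37)=-1; (−1)^{2·3·18}·(+1)^3·(-1)^2 = +1.
v=5: a=5^3·(≡2), b=5^3·(≡3) mod 5; (2|5)=-1, (3|5)=-1; (−1)^{3·3·2}·(-1)^3·(-1)^3 = +1.
(62985, 4660890 / ℚ) ramifies at {17, 19}: a division algebra.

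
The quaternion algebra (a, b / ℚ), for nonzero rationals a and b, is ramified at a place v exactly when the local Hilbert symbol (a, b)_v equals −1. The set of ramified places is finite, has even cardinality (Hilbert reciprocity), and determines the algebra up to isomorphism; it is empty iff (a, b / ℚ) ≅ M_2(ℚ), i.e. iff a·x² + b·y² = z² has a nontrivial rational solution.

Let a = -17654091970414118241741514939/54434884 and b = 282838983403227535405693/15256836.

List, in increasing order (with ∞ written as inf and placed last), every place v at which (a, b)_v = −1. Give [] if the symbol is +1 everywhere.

(a, b) ≡ (-234502411, 13) mod (ℚ^×)²; places V = {2, 3, 7, 11, 13, 17, 23, 31, 37, 41, 47, ∞}.
(a,b)_17: α=-2, u≡13; β=2, v≡9 (mod 17); (13|17)=+1, (9|17)=+1; sign (−1)^0·+1^2·+1^-2 = +1.
(a,b)_13: α=3, u≡10; β=3, v≡3 (mod 13); (10|13)=+1, (3|13)=+1; sign (−1)^0·+1^3·+1^3 = +1.
(a,b)_47: α=3, u≡22; β=2, v≡40 (mod 47); (22|47)=-1, (40|47)=-1; sign (−1)^0·-1^2·-1^3 = -1.
(a,b)_23: α=3, u≡14; β=2, v≡12 (mod 23); (14|23)=-1, (12|23)=+1; sign (−1)^0·-1^2·+1^3 = +1.
(a,b)_31: α=-2, u≡6; β=-2, v≡21 (mod 31); (6|31)=-1, (21|31)=-1; sign (−1)^0·-1^-2·-1^-2 = +1.
(a,b)_7: α=-2, u≡2; β=-2, v≡3 (mod 7); (2|7)=+1, (3|7)=-1; sign (−1)^0·+1^-2·-1^-2 = +1.
(a,b)_11: α=3, u≡10; β=2, v≡2 (mod 11); (10|11)=-1, (2|11)=-1; sign (−1)^0·-1^2·-1^3 = -1.
(a,b)_3: α=0, u≡2; β=-4, v≡1 (mod 3); (2|3)=-1, (1|3)=+1; sign (−1)^0·-1^-4·+1^0 = +1.
(a,b)_∞: sgn(-234502411)=−, sgn(13)=+, so +1.
(a,b)_2: α=-2, β=-2; u≡5, v≡5 (mod 8); ε(u)ε(v)=0·0, αω(v)=-2·1, βω(u)=-2·1; sum ≡ 0  ⇒  +1.
(a,b)_37: α=5, u≡21; β=4, v≡2 (mod 37); (21|37)=+1, (2|37)=-1; sign (−1)^0·+1^4·-1^5 = -1.
(a,b)_41: α=3, u≡35; β=2, v≡6 (mod 41); (35|41)=-1, (6|41)=-1; sign (−1)^0·-1^2·-1^3 = -1.
|Ram(-234502411, 13)| = 4, even; anisotropic at {11, 37, 41, 47}.

[11, 37, 41, 47]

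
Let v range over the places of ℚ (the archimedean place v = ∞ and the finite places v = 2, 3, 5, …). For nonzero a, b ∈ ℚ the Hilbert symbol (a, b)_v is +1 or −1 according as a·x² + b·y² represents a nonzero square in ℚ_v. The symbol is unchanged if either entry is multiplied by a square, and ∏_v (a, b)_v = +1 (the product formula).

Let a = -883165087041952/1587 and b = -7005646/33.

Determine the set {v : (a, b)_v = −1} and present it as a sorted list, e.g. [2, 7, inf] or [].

[11, 17, 31, 41, 43, inf]

Mod squares: a ≡ -1165092654, b ≡ -82302. Check v ∈ {∞, 2, 3, 11, 13, 17, 19, 23, 29, 31, 41, 43, 53}.
v=41: a=41^1·(≡8), b=41^0·(≡38) mod 41; (8|41)=+1, (38|41)=-1; (−1)^{1·0·20}·(+1)^0·(-1)^1 = -1.
v=43: a=43^1·(≡35), b=43^1·(≡21) mod 43; (35|43)=+1, (21|43)=+1; (−1)^{1·1·21}·(+1)^1·(+1)^1 = -1.
v=29: a=29^2·(≡4), b=29^1·(≡28) mod 29; (4|29)=+1, (28|29)=+1; (−1)^{2·1·14}·(+1)^1·(+1)^2 = +1.
v=2: v_2(a)=5, v_2(b)=1; units ≡ 1, 1 (mod 8); ε·ε+αω+βω = 0·0+5·0+1·0 ≡ 0  ⇒  (a,b)_2 = +1.
v=19: a=19^1·(≡10), b=19^0·(≡16) mod 19; (10|19)=-1, (16|19)=+1; (−1)^{1·0·9}·(-1)^0·(+1)^1 = +1.
v=∞: -1165092654 < 0 and -82302 < 0  ⇒  (a,b)_∞ = -1.
v=31: a=31^1·(≡17), b=31^0·(≡22) mod 31; (17|31)=-1, (22|31)=-1; (−1)^{1·0·15}·(-1)^0·(-1)^1 = -1.
v=13: a=13^2·(≡5), b=13^0·(≡4) mod 13; (5|13)=-1, (4|13)=+1; (−1)^{2·0·6}·(-1)^0·(+1)^2 = +1.
v=11: a=11^1·(≡5), b=11^-1·(≡4) mod 11; (5|11)=+1, (4|11)=+1; (−1)^{1·-1·5}·(+1)^-1·(+1)^1 = -1.
v=17: a=17^1·(≡4), b=17^0·(≡14) mod 17; (4|17)=+1, (14|17)=-1; (−1)^{1·0·8}·(+1)^0·(-1)^1 = -1.
v=3: a=3^-1·(≡2), b=3^-1·(≡1) mod 3; (2|3)=-1, (1|3)=+1; (−1)^{-1·-1·1}·(-1)^-1·(+1)^-1 = +1.
v=23: a=23^-2·(≡21), b=23^0·(≡20) mod 23; (21|23)=-1, (20|23)=-1; (−1)^{-2·0·11}·(-1)^0·(-1)^-2 = +1.
v=53: a=53^0·(≡48), b=53^2·(≡24) mod 53; (48|53)=-1, (24|53)=+1; (−1)^{0·2·26}·(-1)^2·(+1)^0 = +1.
|Ram(-1165092654, -82302)| = 6, even; anisotropic at {11, 17, 31, 41, 43, ∞}.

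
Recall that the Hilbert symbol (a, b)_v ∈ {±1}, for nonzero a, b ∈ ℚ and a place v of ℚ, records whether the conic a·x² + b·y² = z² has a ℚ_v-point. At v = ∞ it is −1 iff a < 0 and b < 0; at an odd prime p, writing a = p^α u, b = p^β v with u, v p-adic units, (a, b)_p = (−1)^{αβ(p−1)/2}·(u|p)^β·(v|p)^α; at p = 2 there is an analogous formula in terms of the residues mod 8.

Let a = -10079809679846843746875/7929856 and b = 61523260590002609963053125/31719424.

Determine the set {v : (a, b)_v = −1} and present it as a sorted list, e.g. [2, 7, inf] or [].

Mod squares: a ≡ -20995, b ≡ 85. Check v ∈ {∞, 2, 3, 5, 7, 11, 13, 17, 19, 23, 29}.
v=∞: -20995 < 0 and 85 > 0  ⇒  (a,b)_∞ = +1.
v=5: a=5^5·(≡1), b=5^5·(≡3) mod 5; (1|5)=+1, (3|5)=-1; (−1)^{5·5·2}·(+1)^5·(-1)^5 = -1.
v=13: a=13^1·(≡4), b=13^2·(≡2) mod 13; (4|13)=+1, (2|13)=-1; (−1)^{1·2·6}·(+1)^2·(-1)^1 = -1.
v=29: a=29^2·(≡9), b=29^2·(≡27) mod 29; (9|29)=+1, (27|29)=-1; (−1)^{2·2·14}·(+1)^2·(-1)^2 = +1.
v=17: a=17^1·(≡11), b=17^1·(≡11) mod 17; (11|17)=-1, (11|17)=-1; (−1)^{1·1·8}·(-1)^1·(-1)^1 = +1.
v=2: v_2(a)=-16, v_2(b)=-18; units ≡ 5, 5 (mod 8); ε·ε+αω+βω = 0·0+-16·1+-18·1 ≡ 0  ⇒  (a,b)_2 = +1.
v=23: a=23^2·(≡8), b=23^0·(≡13) mod 23; (8|23)=+1, (13|23)=+1; (−1)^{2·0·11}·(+1)^0·(+1)^2 = +1.
v=7: a=7^0·(≡3), b=7^6·(≡2) mod 7; (3|7)=-1, (2|7)=+1; (−1)^{0·6·3}·(-1)^6·(+1)^0 = +1.
v=19: a=19^3·(≡6), b=19^4·(≡6) mod 19; (6|19)=+1, (6|19)=+1; (−1)^{3·4·9}·(+1)^4·(+1)^3 = +1.
v=11: a=11^-2·(≡5), b=11^-2·(≡7) mod 11; (5|11)=+1, (7|11)=-1; (−1)^{-2·-2·5}·(+1)^-2·(-1)^-2 = +1.
v=3: a=3^14·(≡2), b=3^12·(≡1) mod 3; (2|3)=-1, (1|3)=+1; (−1)^{14·12·1}·(-1)^12·(+1)^14 = +1.
(-20995, 85 / ℚ) ramifies at {5, 13}: a division algebra.

[5, 13]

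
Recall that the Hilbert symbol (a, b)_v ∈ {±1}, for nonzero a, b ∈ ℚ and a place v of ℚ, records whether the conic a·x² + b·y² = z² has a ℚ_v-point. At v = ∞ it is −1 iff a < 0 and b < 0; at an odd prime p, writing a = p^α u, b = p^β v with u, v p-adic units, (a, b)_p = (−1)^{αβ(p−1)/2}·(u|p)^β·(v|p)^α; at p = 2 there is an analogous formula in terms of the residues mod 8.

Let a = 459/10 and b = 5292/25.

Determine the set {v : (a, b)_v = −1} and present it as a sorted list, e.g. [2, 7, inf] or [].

(a, b) ≡ (510, 3) mod (ℚ^×)²; places V = {2, 3, 5, 7, 17, ∞}.
(a,b)_17: α=1, u≡1; β=0, v≡7 (mod 17); (1|17)=+1, (7|17)=-1; sign (−1)^0·+1^0·-1^1 = -1.
(a,b)_7: α=0, u≡6; β=2, v≡6 (mod 7); (6|7)=-1, (6|7)=-1; sign (−1)^0·-1^2·-1^0 = +1.
(a,b)_3: α=3, u≡2; β=3, v≡1 (mod 3); (2|3)=-1, (1|3)=+1; sign (−1)^1·-1^3·+1^3 = +1.
(a,b)_∞: sgn(510)=+, sgn(3)=+, so +1.
(a,b)_2: α=-1, β=2; u≡7, v≡3 (mod 8); ε(u)ε(v)=1·1, αω(v)=-1·1, βω(u)=2·0; sum ≡ 0  ⇒  +1.
(a,b)_5: α=-1, u≡2; β=-2, v≡2 (mod 5); (2|5)=-1, (2|5)=-1; sign (−1)^0·-1^-2·-1^-1 = -1.
(510, 3 / ℚ) ramifies at {5, 17}: a division algebra.

[5, 17]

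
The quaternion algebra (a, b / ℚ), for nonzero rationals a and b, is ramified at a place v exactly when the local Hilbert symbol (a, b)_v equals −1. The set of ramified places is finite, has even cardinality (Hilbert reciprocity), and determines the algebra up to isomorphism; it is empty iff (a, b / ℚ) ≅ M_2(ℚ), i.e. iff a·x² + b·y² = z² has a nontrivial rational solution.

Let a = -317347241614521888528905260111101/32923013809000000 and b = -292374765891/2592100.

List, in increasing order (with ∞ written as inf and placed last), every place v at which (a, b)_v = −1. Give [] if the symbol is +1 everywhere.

[3, 13, 29, inf]

Mod squares: a ≡ -1189, b ≡ -46371. Check v ∈ {∞, 2, 3, 5, 7, 13, 19, 23, 29, 31, 41}.
v=13: a=13^2·(≡7), b=13^1·(≡8) mod 13; (7|13)=-1, (8|13)=-1; (−1)^{2·1·6}·(-1)^1·(-1)^2 = -1.
v=41: a=41^3·(≡11), b=41^1·(≡11) mod 41; (11|41)=-1, (11|41)=-1; (−1)^{3·1·20}·(-1)^1·(-1)^3 = +1.
v=2: v_2(a)=-6, v_2(b)=-2; units ≡ 3, 5 (mod 8); ε·ε+αω+βω = 1·0+-6·1+-2·1 ≡ 0  ⇒  (a,b)_2 = +1.
v=19: a=19^2·(≡14), b=19^0·(≡12) mod 19; (14|19)=-1, (12|19)=-1; (−1)^{2·0·9}·(-1)^0·(-1)^2 = +1.
v=5: a=5^-6·(≡4), b=5^-2·(≡1) mod 5; (4|5)=+1, (1|5)=+1; (−1)^{-6·-2·2}·(+1)^-2·(+1)^-6 = +1.
v=7: a=7^-6·(≡4), b=7^-2·(≡2) mod 7; (4|7)=+1, (2|7)=+1; (−1)^{-6·-2·3}·(+1)^-2·(+1)^-6 = +1.
v=31: a=31^6·(≡10), b=31^2·(≡25) mod 31; (10|31)=+1, (25|31)=+1; (−1)^{6·2·15}·(+1)^2·(+1)^6 = +1.
v=3: a=3^20·(≡2), b=3^9·(≡2) mod 3; (2|3)=-1, (2|3)=-1; (−1)^{20·9·1}·(-1)^9·(-1)^20 = -1.
v=23: a=23^-4·(≡11), b=23^-2·(≡21) mod 23; (11|23)=-1, (21|23)=-1; (−1)^{-4·-2·11}·(-1)^-2·(-1)^-4 = +1.
v=∞: -1189 < 0 and -46371 < 0  ⇒  (a,b)_∞ = -1.
v=29: a=29^3·(≡21), b=29^1·(≡16) mod 29; (21|29)=-1, (16|29)=+1; (−1)^{3·1·14}·(-1)^1·(+1)^3 = -1.
Ram(-1189, -46371) = {3, 13, 29, ∞}; no ℚ_3-point on the conic.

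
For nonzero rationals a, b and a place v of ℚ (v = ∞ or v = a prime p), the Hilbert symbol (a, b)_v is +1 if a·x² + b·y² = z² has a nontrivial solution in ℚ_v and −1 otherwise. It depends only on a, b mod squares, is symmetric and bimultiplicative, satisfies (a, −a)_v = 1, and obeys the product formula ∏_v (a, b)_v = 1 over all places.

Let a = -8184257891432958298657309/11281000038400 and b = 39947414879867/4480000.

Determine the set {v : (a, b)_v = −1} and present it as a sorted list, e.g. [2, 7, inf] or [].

(a, b) ≡ (-2976589, 62909) mod (ℚ^×)²; places V = {2, 5, 7, 11, 17, 19, 29, 31, 41, 43, ∞}.
(a,b)_7: α=3, u≡1; β=-1, v≡3 (mod 7); (1|7)=+1, (3|7)=-1; sign (−1)^1·+1^-1·-1^3 = +1.
(a,b)_41: α=-2, u≡11; β=0, v≡3 (mod 41); (11|41)=-1, (3|41)=-1; sign (−1)^0·-1^0·-1^-2 = +1.
(a,b)_11: α=7, u≡9; β=5, v≡10 (mod 11); (9|11)=+1, (10|11)=-1; sign (−1)^1·+1^5·-1^7 = +1.
(a,b)_31: α=1, u≡28; β=0, v≡18 (mod 31); (28|31)=+1, (18|31)=+1; sign (−1)^0·+1^0·+1^1 = +1.
(a,b)_43: α=1, u≡20; β=1, v≡10 (mod 43); (20|43)=-1, (10|43)=+1; sign (−1)^1·-1^1·+1^1 = +1.
(a,b)_∞: sgn(-2976589)=−, sgn(62909)=+, so +1.
(a,b)_19: α=4, u≡2; β=3, v≡11 (mod 19); (2|19)=-1, (11|19)=+1; sign (−1)^0·-1^3·+1^4 = -1.
(a,b)_5: α=-2, u≡1; β=-4, v≡4 (mod 5); (1|5)=+1, (4|5)=+1; sign (−1)^0·+1^-4·+1^-2 = +1.
(a,b)_17: α=2, u≡4; β=0, v≡2 (mod 17); (4|17)=+1, (2|17)=+1; sign (−1)^0·+1^0·+1^2 = +1.
(a,b)_29: α=3, u≡12; β=2, v≡15 (mod 29); (12|29)=-1, (15|29)=-1; sign (−1)^0·-1^2·-1^3 = -1.
(a,b)_2: α=-28, β=-10; u≡3, v≡5 (mod 8); ε(u)ε(v)=1·0, αω(v)=-28·1, βω(u)=-10·1; sum ≡ 0  ⇒  +1.
Ram(-2976589, 62909) = {19, 29}; no ℚ_19-point on the conic.

[19, 29]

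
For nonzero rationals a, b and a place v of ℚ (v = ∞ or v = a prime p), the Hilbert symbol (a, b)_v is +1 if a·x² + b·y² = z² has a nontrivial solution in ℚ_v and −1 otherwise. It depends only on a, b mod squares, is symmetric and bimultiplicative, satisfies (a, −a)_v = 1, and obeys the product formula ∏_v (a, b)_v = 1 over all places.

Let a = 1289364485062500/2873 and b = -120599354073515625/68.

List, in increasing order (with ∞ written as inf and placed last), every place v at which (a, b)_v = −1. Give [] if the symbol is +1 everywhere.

Mod squares: a ≡ 572033, b ≡ -396865. Check v ∈ {∞, 2, 3, 5, 7, 11, 13, 17, 19, 23, 29}.
v=17: a=17^-1·(≡3), b=17^-1·(≡4) mod 17; (3|17)=-1, (4|17)=+1; (−1)^{-1·-1·8}·(-1)^-1·(+1)^-1 = -1.
v=23: a=23^1·(≡6), b=23^1·(≡8) mod 23; (6|23)=+1, (8|23)=+1; (−1)^{1·1·11}·(+1)^1·(+1)^1 = -1.
v=∞: 572033 > 0 and -396865 < 0  ⇒  (a,b)_∞ = +1.
v=3: a=3^6·(≡2), b=3^2·(≡2) mod 3; (2|3)=-1, (2|3)=-1; (−1)^{6·2·1}·(-1)^2·(-1)^6 = +1.
v=2: v_2(a)=2, v_2(b)=-2; units ≡ 1, 7 (mod 8); ε·ε+αω+βω = 0·1+2·0+-2·0 ≡ 0  ⇒  (a,b)_2 = +1.
v=29: a=29^2·(≡3), b=29^3·(≡8) mod 29; (3|29)=-1, (8|29)=-1; (−1)^{2·3·14}·(-1)^3·(-1)^2 = -1.
v=19: a=19^1·(≡11), b=19^2·(≡4) mod 19; (11|19)=+1, (4|19)=+1; (−1)^{1·2·9}·(+1)^2·(+1)^1 = +1.
v=7: a=7^1·(≡2), b=7^1·(≡3) mod 7; (2|7)=+1, (3|7)=-1; (−1)^{1·1·3}·(+1)^1·(-1)^1 = +1.
v=11: a=11^1·(≡7), b=11^2·(≡4) mod 11; (7|11)=-1, (4|11)=+1; (−1)^{1·2·5}·(-1)^2·(+1)^1 = +1.
v=13: a=13^-2·(≡7), b=13^0·(≡10) mod 13; (7|13)=-1, (10|13)=+1; (−1)^{-2·0·6}·(-1)^0·(+1)^-2 = +1.
v=5: a=5^6·(≡3), b=5^7·(≡3) mod 5; (3|5)=-1, (3|5)=-1; (−1)^{6·7·2}·(-1)^7·(-1)^6 = -1.
(572033, -396865 / ℚ) ramifies at {5, 17, 23, 29}: a division algebra.

[5, 17, 23, 29]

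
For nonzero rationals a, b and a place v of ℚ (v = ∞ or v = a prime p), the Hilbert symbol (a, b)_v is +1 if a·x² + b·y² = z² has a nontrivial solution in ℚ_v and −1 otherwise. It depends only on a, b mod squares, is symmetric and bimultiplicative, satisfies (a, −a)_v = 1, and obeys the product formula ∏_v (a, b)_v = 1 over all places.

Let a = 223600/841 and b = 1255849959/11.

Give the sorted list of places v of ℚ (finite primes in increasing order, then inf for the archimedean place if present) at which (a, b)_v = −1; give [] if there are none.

(a, b) ≡ (559, 281925501) mod (ℚ^×)²; places V = {2, 3, 5, 7, 11, 13, 17, 29, 31, 43, ∞}.
(a,b)_3: α=0, u≡1; β=1, v≡2 (mod 3); (1|3)=+1, (2|3)=-1; sign (−1)^0·+1^1·-1^0 = +1.
(a,b)_5: α=2, u≡4; β=0, v≡4 (mod 5); (4|5)=+1, (4|5)=+1; sign (−1)^0·+1^0·+1^2 = +1.
(a,b)_7: α=0, u≡6; β=2, v≡2 (mod 7); (6|7)=-1, (2|7)=+1; sign (−1)^0·-1^2·+1^0 = +1.
(a,b)_31: α=0, u≡7; β=1, v≡5 (mod 31); (7|31)=+1, (5|31)=+1; sign (−1)^0·+1^1·+1^0 = +1.
(a,b)_11: α=0, u≡5; β=-1, v≡1 (mod 11); (5|11)=+1, (1|11)=+1; sign (−1)^0·+1^-1·+1^0 = +1.
(a,b)_∞: sgn(559)=+, sgn(281925501)=+, so +1.
(a,b)_2: α=4, β=0; u≡7, v≡5 (mod 8); ε(u)ε(v)=1·0, αω(v)=4·1, βω(u)=0·0; sum ≡ 0  ⇒  +1.
(a,b)_13: α=1, u≡3; β=1, v≡1 (mod 13); (3|13)=+1, (1|13)=+1; sign (−1)^0·+1^1·+1^1 = +1.
(a,b)_17: α=0, u≡2; β=1, v≡4 (mod 17); (2|17)=+1, (4|17)=+1; sign (−1)^0·+1^1·+1^0 = +1.
(a,b)_43: α=1, u≡16; β=1, v≡35 (mod 43); (16|43)=+1, (35|43)=+1; sign (−1)^1·+1^1·+1^1 = -1.
(a,b)_29: α=-2, u≡10; β=1, v≡2 (mod 29); (10|29)=-1, (2|29)=-1; sign (−1)^0·-1^1·-1^-2 = -1.
|Ram(559, 281925501)| = 2, even; anisotropic at {29, 43}.

[29, 43]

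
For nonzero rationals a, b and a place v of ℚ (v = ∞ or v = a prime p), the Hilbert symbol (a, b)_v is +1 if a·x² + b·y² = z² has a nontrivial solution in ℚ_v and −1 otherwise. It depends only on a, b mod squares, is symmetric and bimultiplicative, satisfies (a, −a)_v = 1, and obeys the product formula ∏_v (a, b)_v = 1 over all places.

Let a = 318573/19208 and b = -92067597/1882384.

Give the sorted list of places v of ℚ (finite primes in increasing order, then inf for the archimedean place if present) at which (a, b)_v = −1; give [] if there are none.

Mod squares: a ≡ 874, b ≡ -437. Check v ∈ {∞, 2, 3, 7, 17, 19, 23}.
v=3: a=3^6·(≡1), b=3^6·(≡1) mod 3; (1|3)=+1, (1|3)=+1; (−1)^{6·6·1}·(+1)^6·(+1)^6 = +1.
v=19: a=19^1·(≡10), b=19^1·(≡12) mod 19; (10|19)=-1, (12|19)=-1; (−1)^{1·1·9}·(-1)^1·(-1)^1 = -1.
v=2: v_2(a)=-3, v_2(b)=-4; units ≡ 5, 3 (mod 8); ε·ε+αω+βω = 0·1+-3·1+-4·1 ≡ 1  ⇒  (a,b)_2 = -1.
v=7: a=7^-4·(≡3), b=7^-6·(≡4) mod 7; (3|7)=-1, (4|7)=+1; (−1)^{-4·-6·3}·(-1)^-6·(+1)^-4 = +1.
v=∞: 874 > 0 and -437 < 0  ⇒  (a,b)_∞ = +1.
v=17: a=17^0·(≡12), b=17^2·(≡3) mod 17; (12|17)=-1, (3|17)=-1; (−1)^{0·2·8}·(-1)^2·(-1)^0 = +1.
v=23: a=23^1·(≡17), b=23^1·(≡13) mod 23; (17|23)=-1, (13|23)=+1; (−1)^{1·1·11}·(-1)^1·(+1)^1 = +1.
|Ram(874, -437)| = 2, even; anisotropic at {2, 19}.

[2, 19]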